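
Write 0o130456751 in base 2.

Each octal digit is 3 bits: 1=001 3=011 0=000 4=100 5=101 6=110 7=111 5=101 1=001.

0b1011000100101110111101001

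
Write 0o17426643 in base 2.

0b1111100010110110100011

Each octal digit is 3 bits: 1=001 7=111 4=100 2=010 6=110 6=110 4=100 3=011.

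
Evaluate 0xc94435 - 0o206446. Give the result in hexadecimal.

0xc8370f

0o206446 = 0x10d26 in hexadecimal.
Subtract column by column in base 16:
  5-6 → f (borrow)
  3-2-1 → 0
  4-d → 7 (borrow)
  4-0-1 → 3
  9-1 → 8
  c-0 → c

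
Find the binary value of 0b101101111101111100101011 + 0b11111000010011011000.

Add column by column in base 2, right to left:
  1+0 = 1
  1+0 = 1
  0+0 = 0
  1+1 = 0 carry 1
  0+1+1 = 0 carry 1
  1+0+1 = 0 carry 1
  0+1+1 = 0 carry 1
  0+1+1 = 0 carry 1
  1+0+1 = 0 carry 1
  1+0+1 = 0 carry 1
  1+1+1 = 1 carry 1
  1+0+1 = 0 carry 1
  1+0+1 = 0 carry 1
  0+0+1 = 1
  1+0 = 1
  1+1 = 0 carry 1
  1+1+1 = 1 carry 1
  1+1+1 = 1 carry 1
  1+1+1 = 1 carry 1
  0+1+1 = 0 carry 1
  1+0+1 = 0 carry 1
  1+0+1 = 0 carry 1
  0+0+1 = 1
  1+0 = 1

0b110001110110010000000011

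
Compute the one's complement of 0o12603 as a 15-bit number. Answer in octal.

0o65174

Each oct digit d becomes 7−d:
  1→6, 2→5, 6→1, 0→7, 3→4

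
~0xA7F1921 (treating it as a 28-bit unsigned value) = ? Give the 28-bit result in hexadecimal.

Each hex digit d becomes F−d:
  A→5, 7→8, F→0, 1→E, 9→6, 2→D, 1→E

0x580E6DE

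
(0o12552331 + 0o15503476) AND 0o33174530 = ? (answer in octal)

0o30054020

Add column by column in base 8, right to left:
  1+6 = 7
  3+7 = 2 carry 1
  3+4+1 = 0 carry 1
  2+3+1 = 6
  5+0 = 5
  5+5 = 2 carry 1
  2+5+1 = 0 carry 1
  1+1+1 = 3
Sum = 0o30256027; now AND with 0o33174530:
  3&3=3, 0&3=0, 2&1=0, 5&7=5, 6&4=4, 0&5=0, 2&3=2, 7&0=0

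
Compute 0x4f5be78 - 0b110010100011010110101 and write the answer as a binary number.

0b100110111000111011111000011

0x4f5be78 = 0b100111101011011111001111000 in binary.
Subtract column by column in base 2:
  0-1 → 1 (borrow)
  0-0-1 → 1 (borrow)
  0-1-1 → 0 (borrow)
  1-0-1 → 0
  1-1 → 0
  1-1 → 0
  1-0 → 1
  0-1 → 1 (borrow)
  0-0-1 → 1 (borrow)
  1-1-1 → 1 (borrow)
  1-1-1 → 1 (borrow)
  1-0-1 → 0
  1-0 → 1
  1-0 → 1
  0-1 → 1 (borrow)
  1-0-1 → 0
  1-1 → 0
  0-0 → 0
  1-0 → 1
  0-1 → 1 (borrow)
  1-1-1 → 1 (borrow)
  1-0-1 → 0
  1-0 → 1
  1-0 → 1
  0-0 → 0
  0-0 → 0
  1-0 → 1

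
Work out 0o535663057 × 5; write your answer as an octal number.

Multiply each base-8 digit by 5, carrying:
  7×5 = 35 → write 3 carry 4
  5×5+4 = 29 → write 5 carry 3
  0×5+3 = 3 → write 3
  3×5 = 15 → write 7 carry 1
  6×5+1 = 31 → write 7 carry 3
  6×5+3 = 33 → write 1 carry 4
  5×5+4 = 29 → write 5 carry 3
  3×5+3 = 18 → write 2 carry 2
  5×5+2 = 27 → write 3 carry 3
  remaining carry: 3

0o3325177353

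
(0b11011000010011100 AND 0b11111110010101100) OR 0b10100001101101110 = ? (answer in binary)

0b11011000010011100 AND 0b11111110010101100 = 0b11011000010001100.
Then OR with 0b10100001101101110.

0b11111001111101110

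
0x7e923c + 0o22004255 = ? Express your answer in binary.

0x7e923c = 0b11111101001001000111100 in binary.
0o22004255 = 0b10010000000100010101101 in binary.
Add column by column in base 2, right to left:
  0+1 = 1
  0+0 = 0
  1+1 = 0 carry 1
  1+1+1 = 1 carry 1
  1+0+1 = 0 carry 1
  1+1+1 = 1 carry 1
  0+0+1 = 1
  0+1 = 1
  0+0 = 0
  1+0 = 1
  0+0 = 0
  0+1 = 1
  1+0 = 1
  0+0 = 0
  0+0 = 0
  1+0 = 1
  0+0 = 0
  1+0 = 1
  1+0 = 1
  1+1 = 0 carry 1
  1+0+1 = 0 carry 1
  1+0+1 = 0 carry 1
  1+1+1 = 1 carry 1
  final carry 1

0b110001101001101011101001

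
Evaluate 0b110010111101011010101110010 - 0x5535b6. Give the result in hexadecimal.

0b110010111101011010101110010 = 0x65eb572 in hexadecimal.
Subtract column by column in base 16:
  2-6 → c (borrow)
  7-b-1 → b (borrow)
  5-5-1 → f (borrow)
  b-3-1 → 7
  e-5 → 9
  5-5 → 0
  6-0 → 6

0x6097fbc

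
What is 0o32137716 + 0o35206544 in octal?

0o67346462

Add column by column in base 8, right to left:
  6+4 = 2 carry 1
  1+4+1 = 6
  7+5 = 4 carry 1
  7+6+1 = 6 carry 1
  3+0+1 = 4
  1+2 = 3
  2+5 = 7
  3+3 = 6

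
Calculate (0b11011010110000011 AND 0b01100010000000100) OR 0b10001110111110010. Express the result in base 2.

0b11011010110000011 AND 0b01100010000000100 = 0b01000010000000000.
Then OR with 0b10001110111110010.

0b11001110111110010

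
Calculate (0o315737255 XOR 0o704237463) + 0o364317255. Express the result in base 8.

First 0o315737255 XOR 0o704237463 = 0o411500636.
Add column by column in base 8, right to left:
  6+5 = 3 carry 1
  3+5+1 = 1 carry 1
  6+2+1 = 1 carry 1
  0+7+1 = 0 carry 1
  0+1+1 = 2
  5+3 = 0 carry 1
  1+4+1 = 6
  1+6 = 7
  4+3 = 7

0o776020113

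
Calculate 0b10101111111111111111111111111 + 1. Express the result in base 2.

The trailing 25 digits are 1 (max in base 2), so adding 1 cascades: they roll to 0 and the next digit up increments.

0b10110000000000000000000000000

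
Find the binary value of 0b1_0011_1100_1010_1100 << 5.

Left shift by 5: append 5 zero bits.

0b1001111001010110000000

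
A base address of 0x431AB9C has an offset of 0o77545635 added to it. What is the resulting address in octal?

0o514073471

0x431AB9C = 0o414325634 in octal.
Add column by column in base 8, right to left:
  4+5 = 1 carry 1
  3+3+1 = 7
  6+6 = 4 carry 1
  5+5+1 = 3 carry 1
  2+4+1 = 7
  3+5 = 0 carry 1
  4+7+1 = 4 carry 1
  1+7+1 = 1 carry 1
  4+0+1 = 5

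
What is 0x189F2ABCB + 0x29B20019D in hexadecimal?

0x42512AD68

Add column by column in base 16, right to left:
  B+D = 8 carry 1
  C+9+1 = 6 carry 1
  B+1+1 = D
  A+0 = A
  2+0 = 2
  F+2 = 1 carry 1
  9+B+1 = 5 carry 1
  8+9+1 = 2 carry 1
  1+2+1 = 4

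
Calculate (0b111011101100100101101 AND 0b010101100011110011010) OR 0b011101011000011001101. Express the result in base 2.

0b11101111000111001101

0b111011101100100101101 AND 0b010101100011110011010 = 0b010001100000100001000.
Then OR with 0b011101011000011001101.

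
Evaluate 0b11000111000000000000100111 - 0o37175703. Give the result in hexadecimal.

0b11000111000000000000100111 = 0x31c0027 in hexadecimal.
0o37175703 = 0x7cfbc3 in hexadecimal.
Subtract column by column in base 16:
  7-3 → 4
  2-c → 6 (borrow)
  0-b-1 → 4 (borrow)
  0-f-1 → 0 (borrow)
  c-c-1 → f (borrow)
  1-7-1 → 9 (borrow)
  3-0-1 → 2

0x29f0464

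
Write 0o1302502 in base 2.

Each octal digit is 3 bits: 1=001 3=011 0=000 2=010 5=101 0=000 2=010.

0b1011000010101000010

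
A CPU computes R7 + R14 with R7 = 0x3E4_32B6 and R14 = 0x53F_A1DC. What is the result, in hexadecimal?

Add column by column in base 16, right to left:
  6+C = 2 carry 1
  B+D+1 = 9 carry 1
  2+1+1 = 4
  3+A = D
  4+F = 3 carry 1
  E+3+1 = 2 carry 1
  3+5+1 = 9

0x923D492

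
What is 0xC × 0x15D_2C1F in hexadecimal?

Multiply each base-16 digit by 12, carrying:
  F×12 = 180 → write 4 carry 11
  1×12+11 = 23 → write 7 carry 1
  C×12+1 = 145 → write 1 carry 9
  2×12+9 = 33 → write 1 carry 2
  D×12+2 = 158 → write E carry 9
  5×12+9 = 69 → write 5 carry 4
  1×12+4 = 16 → write 0 carry 1
  remaining carry: 1

0x105E1174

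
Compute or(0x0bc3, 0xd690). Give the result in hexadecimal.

0xdfd3

OR each hex digit independently (no carries):
  0|d=d, b|6=f, c|9=d, 3|0=3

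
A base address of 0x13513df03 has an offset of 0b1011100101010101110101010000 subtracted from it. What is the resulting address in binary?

0x13513df03 = 0b100110101000100111101111100000011 in binary.
Subtract column by column in base 2:
  1-0 → 1
  1-0 → 1
  0-0 → 0
  0-0 → 0
  0-1 → 1 (borrow)
  0-0-1 → 1 (borrow)
  0-1-1 → 0 (borrow)
  0-0-1 → 1 (borrow)
  1-1-1 → 1 (borrow)
  1-0-1 → 0
  1-1 → 0
  1-1 → 0
  1-1 → 0
  0-0 → 0
  1-1 → 0
  1-0 → 1
  1-1 → 0
  1-0 → 1
  0-1 → 1 (borrow)
  0-0-1 → 1 (borrow)
  1-1-1 → 1 (borrow)
  0-0-1 → 1 (borrow)
  0-0-1 → 1 (borrow)
  0-1-1 → 0 (borrow)
  1-1-1 → 1 (borrow)
  0-1-1 → 0 (borrow)
  1-0-1 → 0
  0-1 → 1 (borrow)
  1-0-1 → 0
  1-0 → 1
  0-0 → 0
  0-0 → 0
  1-0 → 1

0b100101001011111101000000110110011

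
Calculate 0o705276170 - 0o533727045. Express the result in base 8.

0o151347123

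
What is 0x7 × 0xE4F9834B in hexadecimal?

0x642D2970D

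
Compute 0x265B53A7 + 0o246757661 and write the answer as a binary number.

0x265B53A7 = 0b100110010110110101001110100111 in binary.
0o246757661 = 0b10100110111101111110110001 in binary.
Add column by column in base 2, right to left:
  1+1 = 0 carry 1
  1+0+1 = 0 carry 1
  1+0+1 = 0 carry 1
  0+0+1 = 1
  0+1 = 1
  1+1 = 0 carry 1
  0+0+1 = 1
  1+1 = 0 carry 1
  1+1+1 = 1 carry 1
  1+1+1 = 1 carry 1
  0+1+1 = 0 carry 1
  0+1+1 = 0 carry 1
  1+1+1 = 1 carry 1
  0+0+1 = 1
  1+1 = 0 carry 1
  0+1+1 = 0 carry 1
  1+1+1 = 1 carry 1
  1+1+1 = 1 carry 1
  0+0+1 = 1
  1+1 = 0 carry 1
  1+1+1 = 1 carry 1
  0+0+1 = 1
  1+0 = 1
  0+1 = 1
  0+0 = 0
  1+1 = 0 carry 1
  1+0+1 = 0 carry 1
  0+0+1 = 1
  0+0 = 0
  1+0 = 1

0b101000111101110011001101011000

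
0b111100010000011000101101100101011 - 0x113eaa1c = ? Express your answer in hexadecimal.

0b111100010000011000101101100101011 = 0x1e20c5b2b in hexadecimal.
Subtract column by column in base 16:
  b-c → f (borrow)
  2-1-1 → 0
  b-a → 1
  5-a → b (borrow)
  c-e-1 → d (borrow)
  0-3-1 → c (borrow)
  2-1-1 → 0
  e-1 → d
  1-0 → 1

0x1d0cdb10f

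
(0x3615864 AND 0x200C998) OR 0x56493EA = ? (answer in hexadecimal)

0x3615864 AND 0x200C998 = 0x2004800.
Then OR with 0x56493EA.

0x764DBEA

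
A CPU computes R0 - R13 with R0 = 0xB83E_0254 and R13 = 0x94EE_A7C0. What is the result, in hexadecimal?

Subtract column by column in base 16:
  4-0 → 4
  5-C → 9 (borrow)
  2-7-1 → A (borrow)
  0-A-1 → 5 (borrow)
  E-E-1 → F (borrow)
  3-E-1 → 4 (borrow)
  8-4-1 → 3
  B-9 → 2

0x234F5A94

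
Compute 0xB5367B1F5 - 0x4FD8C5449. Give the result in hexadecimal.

0x655DB5DAC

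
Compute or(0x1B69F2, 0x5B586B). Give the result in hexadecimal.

OR each hex digit independently (no carries):
  1|5=5, B|B=B, 6|5=7, 9|8=9, F|6=F, 2|B=B

0x5B79FB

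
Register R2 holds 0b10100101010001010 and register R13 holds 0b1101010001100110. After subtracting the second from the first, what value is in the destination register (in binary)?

0b111011000100100

Subtract column by column in base 2:
  0-0 → 0
  1-1 → 0
  0-1 → 1 (borrow)
  1-0-1 → 0
  0-0 → 0
  0-1 → 1 (borrow)
  0-1-1 → 0 (borrow)
  1-0-1 → 0
  0-0 → 0
  1-0 → 1
  0-1 → 1 (borrow)
  1-0-1 → 0
  0-1 → 1 (borrow)
  0-0-1 → 1 (borrow)
  1-1-1 → 1 (borrow)
  0-1-1 → 0 (borrow)
  1-0-1 → 0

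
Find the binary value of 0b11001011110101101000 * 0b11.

Multiply each base-2 digit by 3, carrying:
  0×3 = 0 → write 0
  0×3 = 0 → write 0
  0×3 = 0 → write 0
  1×3 = 3 → write 1 carry 1
  0×3+1 = 1 → write 1
  1×3 = 3 → write 1 carry 1
  1×3+1 = 4 → write 0 carry 2
  0×3+2 = 2 → write 0 carry 1
  1×3+1 = 4 → write 0 carry 2
  0×3+2 = 2 → write 0 carry 1
  1×3+1 = 4 → write 0 carry 2
  1×3+2 = 5 → write 1 carry 2
  1×3+2 = 5 → write 1 carry 2
  1×3+2 = 5 → write 1 carry 2
  0×3+2 = 2 → write 0 carry 1
  1×3+1 = 4 → write 0 carry 2
  0×3+2 = 2 → write 0 carry 1
  0×3+1 = 1 → write 1
  1×3 = 3 → write 1 carry 1
  1×3+1 = 4 → write 0 carry 2
  remaining carry: 10

0b1001100011100000111000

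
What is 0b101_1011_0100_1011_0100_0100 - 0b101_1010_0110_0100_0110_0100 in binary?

Subtract column by column in base 2:
  0-0 → 0
  0-0 → 0
  1-1 → 0
  0-0 → 0
  0-0 → 0
  0-1 → 1 (borrow)
  1-1-1 → 1 (borrow)
  0-0-1 → 1 (borrow)
  1-0-1 → 0
  1-0 → 1
  0-1 → 1 (borrow)
  1-0-1 → 0
  0-0 → 0
  0-1 → 1 (borrow)
  1-1-1 → 1 (borrow)
  0-0-1 → 1 (borrow)
  1-0-1 → 0
  1-1 → 0
  0-0 → 0
  1-1 → 0
  1-1 → 0
  0-0 → 0
  1-1 → 0

0b1110011011100000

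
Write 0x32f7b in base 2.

0b110010111101111011

Expand each hex digit to 4 bits: 3=0011 2=0010 f=1111 7=0111 b=1011.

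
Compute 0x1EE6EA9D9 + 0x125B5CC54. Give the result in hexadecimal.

Add column by column in base 16, right to left:
  9+4 = D
  D+5 = 2 carry 1
  9+C+1 = 6 carry 1
  A+C+1 = 7 carry 1
  E+5+1 = 4 carry 1
  6+B+1 = 2 carry 1
  E+5+1 = 4 carry 1
  E+2+1 = 1 carry 1
  1+1+1 = 3

0x31424762D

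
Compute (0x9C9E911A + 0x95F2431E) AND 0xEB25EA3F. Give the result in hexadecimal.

0x2200C038

Add column by column in base 16, right to left:
  A+E = 8 carry 1
  1+1+1 = 3
  1+3 = 4
  9+4 = D
  E+2 = 0 carry 1
  9+F+1 = 9 carry 1
  C+5+1 = 2 carry 1
  9+9+1 = 3 carry 1
  final carry 1
Sum = 0x13290D438; now AND with 0xEB25EA3F:
  1&0=0, 3&E=2, 2&B=2, 9&2=0, 0&5=0, D&E=C, 4&A=0, 3&3=3, 8&F=8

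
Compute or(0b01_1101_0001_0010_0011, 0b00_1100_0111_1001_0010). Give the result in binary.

OR bit by bit (1 where either bit is 1):
  011101000100100011
| 001100011110010010
= 011101011110110011

0b011101011110110011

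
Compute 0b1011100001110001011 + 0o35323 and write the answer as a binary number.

0o35323 = 0b11101011010011 in binary.
Add column by column in base 2, right to left:
  1+1 = 0 carry 1
  1+1+1 = 1 carry 1
  0+0+1 = 1
  1+0 = 1
  0+1 = 1
  0+0 = 0
  0+1 = 1
  1+1 = 0 carry 1
  1+0+1 = 0 carry 1
  1+1+1 = 1 carry 1
  0+0+1 = 1
  0+1 = 1
  0+1 = 1
  0+1 = 1
  1+0 = 1
  1+0 = 1
  1+0 = 1
  0+0 = 0
  1+0 = 1

0b1011111111001011110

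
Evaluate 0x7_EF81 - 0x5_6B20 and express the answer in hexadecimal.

0x28461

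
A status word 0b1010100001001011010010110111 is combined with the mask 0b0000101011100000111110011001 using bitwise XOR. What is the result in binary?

0b1010001010101011101100101110

XOR bit by bit (1 where the bits differ):
  1010100001001011010010110111
^ 0000101011100000111110011001
= 1010001010101011101100101110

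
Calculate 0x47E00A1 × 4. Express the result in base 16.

0x11F80284

Multiply each base-16 digit by 4, carrying:
  1×4 = 4 → write 4
  A×4 = 40 → write 8 carry 2
  0×4+2 = 2 → write 2
  0×4 = 0 → write 0
  E×4 = 56 → write 8 carry 3
  7×4+3 = 31 → write F carry 1
  4×4+1 = 17 → write 1 carry 1
  remaining carry: 1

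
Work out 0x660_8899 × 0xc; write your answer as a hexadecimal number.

0x4c86672c

Multiply each base-16 digit by 12, carrying:
  9×12 = 108 → write c carry 6
  9×12+6 = 114 → write 2 carry 7
  8×12+7 = 103 → write 7 carry 6
  8×12+6 = 102 → write 6 carry 6
  0×12+6 = 6 → write 6
  6×12 = 72 → write 8 carry 4
  6×12+4 = 76 → write c carry 4
  remaining carry: 4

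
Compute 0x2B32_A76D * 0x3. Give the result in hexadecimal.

0x8197F647

Multiply each base-16 digit by 3, carrying:
  D×3 = 39 → write 7 carry 2
  6×3+2 = 20 → write 4 carry 1
  7×3+1 = 22 → write 6 carry 1
  A×3+1 = 31 → write F carry 1
  2×3+1 = 7 → write 7
  3×3 = 9 → write 9
  B×3 = 33 → write 1 carry 2
  2×3+2 = 8 → write 8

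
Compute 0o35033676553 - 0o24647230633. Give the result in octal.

Subtract column by column in base 8:
  3-3 → 0
  5-3 → 2
  5-6 → 7 (borrow)
  6-0-1 → 5
  7-3 → 4
  6-2 → 4
  3-7 → 4 (borrow)
  3-4-1 → 6 (borrow)
  0-6-1 → 1 (borrow)
  5-4-1 → 0
  3-2 → 1

0o10164445720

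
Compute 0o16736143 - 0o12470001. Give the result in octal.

Subtract column by column in base 8:
  3-1 → 2
  4-0 → 4
  1-0 → 1
  6-0 → 6
  3-7 → 4 (borrow)
  7-4-1 → 2
  6-2 → 4
  1-1 → 0

0o4246142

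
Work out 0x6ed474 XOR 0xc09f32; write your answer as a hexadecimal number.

0xae4b46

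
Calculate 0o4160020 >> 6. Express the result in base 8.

Shifting right by 6 bits = 2 oct digits: drop the last 2.

0o41600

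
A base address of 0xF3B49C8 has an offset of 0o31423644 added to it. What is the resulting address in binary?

0b1111101000010111000101101100

0xF3B49C8 = 0b1111001110110100100111001000 in binary.
0o31423644 = 0b11001100010011110100100 in binary.
Add column by column in base 2, right to left:
  0+0 = 0
  0+0 = 0
  0+1 = 1
  1+0 = 1
  0+0 = 0
  0+1 = 1
  1+0 = 1
  1+1 = 0 carry 1
  1+1+1 = 1 carry 1
  0+1+1 = 0 carry 1
  0+1+1 = 0 carry 1
  1+0+1 = 0 carry 1
  0+0+1 = 1
  0+1 = 1
  1+0 = 1
  0+0 = 0
  1+0 = 1
  1+1 = 0 carry 1
  0+1+1 = 0 carry 1
  1+0+1 = 0 carry 1
  1+0+1 = 0 carry 1
  1+1+1 = 1 carry 1
  0+1+1 = 0 carry 1
  0+0+1 = 1
  1+0 = 1
  1+0 = 1
  1+0 = 1
  1+0 = 1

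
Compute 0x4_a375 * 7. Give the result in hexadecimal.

0x207833

Multiply each base-16 digit by 7, carrying:
  5×7 = 35 → write 3 carry 2
  7×7+2 = 51 → write 3 carry 3
  3×7+3 = 24 → write 8 carry 1
  a×7+1 = 71 → write 7 carry 4
  4×7+4 = 32 → write 0 carry 2
  remaining carry: 2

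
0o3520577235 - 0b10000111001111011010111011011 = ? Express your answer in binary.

0b1100010110110100100011000010

0o3520577235 = 0b11101010000101111111010011101 in binary.
Subtract column by column in base 2:
  1-1 → 0
  0-1 → 1 (borrow)
  1-0-1 → 0
  1-1 → 0
  1-1 → 0
  0-0 → 0
  0-1 → 1 (borrow)
  1-1-1 → 1 (borrow)
  0-1-1 → 0 (borrow)
  1-0-1 → 0
  1-1 → 0
  1-0 → 1
  1-1 → 0
  1-1 → 0
  1-0 → 1
  1-1 → 0
  0-1 → 1 (borrow)
  1-1-1 → 1 (borrow)
  0-1-1 → 0 (borrow)
  0-0-1 → 1 (borrow)
  0-0-1 → 1 (borrow)
  0-1-1 → 0 (borrow)
  1-1-1 → 1 (borrow)
  0-1-1 → 0 (borrow)
  1-0-1 → 0
  0-0 → 0
  1-0 → 1
  1-0 → 1
  1-1 → 0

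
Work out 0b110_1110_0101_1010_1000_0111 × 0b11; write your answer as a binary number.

Multiply each base-2 digit by 3, carrying:
  1×3 = 3 → write 1 carry 1
  1×3+1 = 4 → write 0 carry 2
  1×3+2 = 5 → write 1 carry 2
  0×3+2 = 2 → write 0 carry 1
  0×3+1 = 1 → write 1
  0×3 = 0 → write 0
  0×3 = 0 → write 0
  1×3 = 3 → write 1 carry 1
  0×3+1 = 1 → write 1
  1×3 = 3 → write 1 carry 1
  0×3+1 = 1 → write 1
  1×3 = 3 → write 1 carry 1
  1×3+1 = 4 → write 0 carry 2
  0×3+2 = 2 → write 0 carry 1
  1×3+1 = 4 → write 0 carry 2
  0×3+2 = 2 → write 0 carry 1
  0×3+1 = 1 → write 1
  1×3 = 3 → write 1 carry 1
  1×3+1 = 4 → write 0 carry 2
  1×3+2 = 5 → write 1 carry 2
  0×3+2 = 2 → write 0 carry 1
  1×3+1 = 4 → write 0 carry 2
  1×3+2 = 5 → write 1 carry 2
  remaining carry: 10

0b1010010110000111110010101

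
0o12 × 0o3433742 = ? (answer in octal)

0o43427324

Multiply each base-8 digit by 10, carrying:
  2×10 = 20 → write 4 carry 2
  4×10+2 = 42 → write 2 carry 5
  7×10+5 = 75 → write 3 carry 9
  3×10+9 = 39 → write 7 carry 4
  3×10+4 = 34 → write 2 carry 4
  4×10+4 = 44 → write 4 carry 5
  3×10+5 = 35 → write 3 carry 4
  remaining carry: 4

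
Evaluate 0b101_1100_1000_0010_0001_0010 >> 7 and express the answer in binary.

Right shift by 7: drop the 7 least-significant bits.

0b1011100100000100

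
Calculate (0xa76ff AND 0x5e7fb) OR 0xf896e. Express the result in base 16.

0xfefff

0xa76ff AND 0x5e7fb = 0x066fb.
Then OR with 0xf896e.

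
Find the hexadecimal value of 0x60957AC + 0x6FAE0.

0x610528C

Add column by column in base 16, right to left:
  C+0 = C
  A+E = 8 carry 1
  7+A+1 = 2 carry 1
  5+F+1 = 5 carry 1
  9+6+1 = 0 carry 1
  0+0+1 = 1
  6+0 = 6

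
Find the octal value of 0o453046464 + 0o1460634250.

0o2133702734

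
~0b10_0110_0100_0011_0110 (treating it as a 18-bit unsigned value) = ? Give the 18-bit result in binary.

Invert each bit: 100110010000110110 → 011001101111001001.

0b011001101111001001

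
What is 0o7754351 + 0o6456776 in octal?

Add column by column in base 8, right to left:
  1+6 = 7
  5+7 = 4 carry 1
  3+7+1 = 3 carry 1
  4+6+1 = 3 carry 1
  5+5+1 = 3 carry 1
  7+4+1 = 4 carry 1
  7+6+1 = 6 carry 1
  final carry 1

0o16433347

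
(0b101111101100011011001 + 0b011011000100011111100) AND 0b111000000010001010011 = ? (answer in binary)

0b1000000000001010001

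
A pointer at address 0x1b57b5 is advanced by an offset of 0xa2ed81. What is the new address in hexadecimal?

Add column by column in base 16, right to left:
  5+1 = 6
  b+8 = 3 carry 1
  7+d+1 = 5 carry 1
  5+e+1 = 4 carry 1
  b+2+1 = e
  1+a = b

0xbe4536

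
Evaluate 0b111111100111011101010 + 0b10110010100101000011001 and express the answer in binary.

Add column by column in base 2, right to left:
  0+1 = 1
  1+0 = 1
  0+0 = 0
  1+1 = 0 carry 1
  0+1+1 = 0 carry 1
  1+0+1 = 0 carry 1
  1+0+1 = 0 carry 1
  1+0+1 = 0 carry 1
  0+0+1 = 1
  1+1 = 0 carry 1
  1+0+1 = 0 carry 1
  1+1+1 = 1 carry 1
  0+0+1 = 1
  0+0 = 0
  1+1 = 0 carry 1
  1+0+1 = 0 carry 1
  1+1+1 = 1 carry 1
  1+0+1 = 0 carry 1
  1+0+1 = 0 carry 1
  1+1+1 = 1 carry 1
  1+1+1 = 1 carry 1
  0+0+1 = 1
  0+1 = 1

0b11110010001100100000011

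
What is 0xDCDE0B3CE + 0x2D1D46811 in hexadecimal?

Add column by column in base 16, right to left:
  E+1 = F
  C+1 = D
  3+8 = B
  B+6 = 1 carry 1
  0+4+1 = 5
  E+D = B carry 1
  D+1+1 = F
  C+D = 9 carry 1
  D+2+1 = 0 carry 1
  final carry 1

0x109FB51BDF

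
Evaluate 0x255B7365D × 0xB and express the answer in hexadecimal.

Multiply each base-16 digit by 11, carrying:
  D×11 = 143 → write F carry 8
  5×11+8 = 63 → write F carry 3
  6×11+3 = 69 → write 5 carry 4
  3×11+4 = 37 → write 5 carry 2
  7×11+2 = 79 → write F carry 4
  B×11+4 = 125 → write D carry 7
  5×11+7 = 62 → write E carry 3
  5×11+3 = 58 → write A carry 3
  2×11+3 = 25 → write 9 carry 1
  remaining carry: 1

0x19AEDF55FF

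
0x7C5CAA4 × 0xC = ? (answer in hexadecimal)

0x5D457FB0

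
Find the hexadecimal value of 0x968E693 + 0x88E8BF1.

0x11F77284

Add column by column in base 16, right to left:
  3+1 = 4
  9+F = 8 carry 1
  6+B+1 = 2 carry 1
  E+8+1 = 7 carry 1
  8+E+1 = 7 carry 1
  6+8+1 = F
  9+8 = 1 carry 1
  final carry 1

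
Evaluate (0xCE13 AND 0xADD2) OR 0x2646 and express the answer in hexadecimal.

0xCE13 AND 0xADD2 = 0x8C12.
Then OR with 0x2646.

0xAE56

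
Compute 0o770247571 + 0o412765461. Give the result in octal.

Add column by column in base 8, right to left:
  1+1 = 2
  7+6 = 5 carry 1
  5+4+1 = 2 carry 1
  7+5+1 = 5 carry 1
  4+6+1 = 3 carry 1
  2+7+1 = 2 carry 1
  0+2+1 = 3
  7+1 = 0 carry 1
  7+4+1 = 4 carry 1
  final carry 1

0o1403235252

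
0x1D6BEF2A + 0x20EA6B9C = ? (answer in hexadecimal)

0x3E565AC6

Add column by column in base 16, right to left:
  A+C = 6 carry 1
  2+9+1 = C
  F+B = A carry 1
  E+6+1 = 5 carry 1
  B+A+1 = 6 carry 1
  6+E+1 = 5 carry 1
  D+0+1 = E
  1+2 = 3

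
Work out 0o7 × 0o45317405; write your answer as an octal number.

Multiply each base-8 digit by 7, carrying:
  5×7 = 35 → write 3 carry 4
  0×7+4 = 4 → write 4
  4×7 = 28 → write 4 carry 3
  7×7+3 = 52 → write 4 carry 6
  1×7+6 = 13 → write 5 carry 1
  3×7+1 = 22 → write 6 carry 2
  5×7+2 = 37 → write 5 carry 4
  4×7+4 = 32 → write 0 carry 4
  remaining carry: 4

0o405654443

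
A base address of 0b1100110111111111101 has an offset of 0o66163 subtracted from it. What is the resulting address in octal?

0o1401612

0b1100110111111111101 = 0o1467775 in octal.
Subtract column by column in base 8:
  5-3 → 2
  7-6 → 1
  7-1 → 6
  7-6 → 1
  6-6 → 0
  4-0 → 4
  1-0 → 1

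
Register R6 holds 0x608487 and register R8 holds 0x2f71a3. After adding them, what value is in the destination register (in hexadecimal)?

Add column by column in base 16, right to left:
  7+3 = a
  8+a = 2 carry 1
  4+1+1 = 6
  8+7 = f
  0+f = f
  6+2 = 8

0x8ff62a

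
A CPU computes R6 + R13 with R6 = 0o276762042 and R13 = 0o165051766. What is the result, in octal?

Add column by column in base 8, right to left:
  2+6 = 0 carry 1
  4+6+1 = 3 carry 1
  0+7+1 = 0 carry 1
  2+1+1 = 4
  6+5 = 3 carry 1
  7+0+1 = 0 carry 1
  6+5+1 = 4 carry 1
  7+6+1 = 6 carry 1
  2+1+1 = 4

0o464034030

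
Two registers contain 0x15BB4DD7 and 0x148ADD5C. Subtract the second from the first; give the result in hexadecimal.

0x130707B

Subtract column by column in base 16:
  7-C → B (borrow)
  D-5-1 → 7
  D-D → 0
  4-D → 7 (borrow)
  B-A-1 → 0
  B-8 → 3
  5-4 → 1
  1-1 → 0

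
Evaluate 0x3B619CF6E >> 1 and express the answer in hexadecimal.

1 bits is not a whole number of base-16 digits; in binary: 1110110110000110011100111101101110 >> 1 = 111011011000011001110011110110111.

0x1DB0CE7B7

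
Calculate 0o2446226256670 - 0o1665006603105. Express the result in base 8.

0o561217453563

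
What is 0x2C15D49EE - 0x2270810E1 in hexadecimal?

Subtract column by column in base 16:
  E-1 → D
  E-E → 0
  9-0 → 9
  4-1 → 3
  D-8 → 5
  5-0 → 5
  1-7 → A (borrow)
  C-2-1 → 9
  2-2 → 0

0x9A55390D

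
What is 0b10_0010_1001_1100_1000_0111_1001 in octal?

0o212344171

Group the bits in threes: 010 001 010 011 100 100 001 111 001 → 212344171.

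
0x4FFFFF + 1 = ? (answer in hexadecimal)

The trailing 5 digits are F (max in base 16), so adding 1 cascades: they roll to 0 and the next digit up increments.

0x500000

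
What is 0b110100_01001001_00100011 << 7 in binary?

0b11010001001001001000110000000

Left shift by 7: append 7 zero bits.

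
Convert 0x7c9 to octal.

0o3711

Expand each hex digit to 4 bits: 7=0111 c=1100 9=1001.
Group the bits in threes: 011 111 001 001 → 3711.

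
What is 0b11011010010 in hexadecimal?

0x6d2

Group the bits into nibbles: 0110 1101 0010 → 6d2.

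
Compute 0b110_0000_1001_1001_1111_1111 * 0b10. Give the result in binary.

Multiply each base-2 digit by 2, carrying:
  1×2 = 2 → write 0 carry 1
  1×2+1 = 3 → write 1 carry 1
  1×2+1 = 3 → write 1 carry 1
  1×2+1 = 3 → write 1 carry 1
  1×2+1 = 3 → write 1 carry 1
  1×2+1 = 3 → write 1 carry 1
  1×2+1 = 3 → write 1 carry 1
  1×2+1 = 3 → write 1 carry 1
  1×2+1 = 3 → write 1 carry 1
  0×2+1 = 1 → write 1
  0×2 = 0 → write 0
  1×2 = 2 → write 0 carry 1
  1×2+1 = 3 → write 1 carry 1
  0×2+1 = 1 → write 1
  0×2 = 0 → write 0
  1×2 = 2 → write 0 carry 1
  0×2+1 = 1 → write 1
  0×2 = 0 → write 0
  0×2 = 0 → write 0
  0×2 = 0 → write 0
  0×2 = 0 → write 0
  1×2 = 2 → write 0 carry 1
  1×2+1 = 3 → write 1 carry 1
  remaining carry: 1

0b110000010011001111111110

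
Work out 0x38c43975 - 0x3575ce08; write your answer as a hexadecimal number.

0x34e6b6d

Subtract column by column in base 16:
  5-8 → d (borrow)
  7-0-1 → 6
  9-e → b (borrow)
  3-c-1 → 6 (borrow)
  4-5-1 → e (borrow)
  c-7-1 → 4
  8-5 → 3
  3-3 → 0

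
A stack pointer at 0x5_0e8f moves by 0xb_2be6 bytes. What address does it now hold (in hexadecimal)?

Add column by column in base 16, right to left:
  f+6 = 5 carry 1
  8+e+1 = 7 carry 1
  e+b+1 = a carry 1
  0+2+1 = 3
  5+b = 0 carry 1
  final carry 1

0x103a75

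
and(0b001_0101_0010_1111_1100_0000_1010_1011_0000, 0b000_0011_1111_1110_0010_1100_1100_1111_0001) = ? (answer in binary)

0b00000010010111000000000100010110000

AND bit by bit (1 only where both bits are 1):
  00101010010111111000000101010110000
& 00000111111111000101100110011110001
= 00000010010111000000000100010110000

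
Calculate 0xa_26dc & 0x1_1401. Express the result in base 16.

0x00400

AND each hex digit independently (no carries):
  a&1=0, 2&1=0, 6&4=4, d&0=0, c&1=0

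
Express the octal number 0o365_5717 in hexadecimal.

Each octal digit is 3 bits: 3=011 6=110 5=101 5=101 7=111 1=001 7=111.
Group the bits into nibbles: 1111 0101 1011 1100 1111 → F5BCF.

0xF5BCF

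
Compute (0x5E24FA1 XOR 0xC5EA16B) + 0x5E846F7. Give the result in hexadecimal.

0xFA535C1

First 0x5E24FA1 XOR 0xC5EA16B = 0x9BCEECA.
Add column by column in base 16, right to left:
  A+7 = 1 carry 1
  C+F+1 = C carry 1
  E+6+1 = 5 carry 1
  E+4+1 = 3 carry 1
  C+8+1 = 5 carry 1
  B+E+1 = A carry 1
  9+5+1 = F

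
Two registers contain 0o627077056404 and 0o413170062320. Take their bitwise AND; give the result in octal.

0o403070042000

AND each oct digit independently (no carries):
  6&4=4, 2&1=0, 7&3=3, 0&1=0, 7&7=7, 7&0=0, 0&0=0, 5&6=4, 6&2=2, 4&3=0, 0&2=0, 4&0=0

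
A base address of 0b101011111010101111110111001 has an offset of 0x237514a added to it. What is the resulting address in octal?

0o755130403

0b101011111010101111110111001 = 0o537257671 in octal.
0x237514a = 0o215650512 in octal.
Add column by column in base 8, right to left:
  1+2 = 3
  7+1 = 0 carry 1
  6+5+1 = 4 carry 1
  7+0+1 = 0 carry 1
  5+5+1 = 3 carry 1
  2+6+1 = 1 carry 1
  7+5+1 = 5 carry 1
  3+1+1 = 5
  5+2 = 7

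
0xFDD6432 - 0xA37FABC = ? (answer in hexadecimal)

0x5A56976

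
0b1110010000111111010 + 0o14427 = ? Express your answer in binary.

0b1110011101100010001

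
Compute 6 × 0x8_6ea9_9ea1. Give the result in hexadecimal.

Multiply each base-16 digit by 6, carrying:
  1×6 = 6 → write 6
  a×6 = 60 → write c carry 3
  e×6+3 = 87 → write 7 carry 5
  9×6+5 = 59 → write b carry 3
  9×6+3 = 57 → write 9 carry 3
  a×6+3 = 63 → write f carry 3
  e×6+3 = 87 → write 7 carry 5
  6×6+5 = 41 → write 9 carry 2
  8×6+2 = 50 → write 2 carry 3
  remaining carry: 3

0x3297f9b7c6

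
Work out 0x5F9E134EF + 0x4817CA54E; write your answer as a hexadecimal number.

0xA7B5DDA3D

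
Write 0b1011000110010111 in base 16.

0xb197

Group the bits into nibbles: 1011 0001 1001 0111 → b197.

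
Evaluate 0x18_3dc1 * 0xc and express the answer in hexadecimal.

0x122e50c

Multiply each base-16 digit by 12, carrying:
  1×12 = 12 → write c
  c×12 = 144 → write 0 carry 9
  d×12+9 = 165 → write 5 carry 10
  3×12+10 = 46 → write e carry 2
  8×12+2 = 98 → write 2 carry 6
  1×12+6 = 18 → write 2 carry 1
  remaining carry: 1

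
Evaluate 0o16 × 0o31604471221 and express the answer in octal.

0o550500441756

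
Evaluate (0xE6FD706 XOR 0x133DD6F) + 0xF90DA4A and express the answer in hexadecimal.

First 0xE6FD706 XOR 0x133DD6F = 0xF5C0A69.
Add column by column in base 16, right to left:
  9+A = 3 carry 1
  6+4+1 = B
  A+A = 4 carry 1
  0+D+1 = E
  C+0 = C
  5+9 = E
  F+F = E carry 1
  final carry 1

0x1EECE4B3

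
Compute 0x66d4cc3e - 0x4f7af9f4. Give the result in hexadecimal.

0x1759d24a

Subtract column by column in base 16:
  e-4 → a
  3-f → 4 (borrow)
  c-9-1 → 2
  c-f → d (borrow)
  4-a-1 → 9 (borrow)
  d-7-1 → 5
  6-f → 7 (borrow)
  6-4-1 → 1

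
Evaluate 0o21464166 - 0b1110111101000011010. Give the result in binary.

0b1111101110111001011100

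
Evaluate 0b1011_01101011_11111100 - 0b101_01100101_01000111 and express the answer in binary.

Subtract column by column in base 2:
  0-1 → 1 (borrow)
  0-1-1 → 0 (borrow)
  1-1-1 → 1 (borrow)
  1-0-1 → 0
  1-0 → 1
  1-0 → 1
  1-1 → 0
  1-0 → 1
  1-1 → 0
  1-0 → 1
  0-1 → 1 (borrow)
  1-0-1 → 0
  0-0 → 0
  1-1 → 0
  1-1 → 0
  0-0 → 0
  1-1 → 0
  1-0 → 1
  0-1 → 1 (borrow)
  1-0-1 → 0

0b1100000011010110101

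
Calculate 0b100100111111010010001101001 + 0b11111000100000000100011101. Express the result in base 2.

0b1000100000011010010110000110

Add column by column in base 2, right to left:
  1+1 = 0 carry 1
  0+0+1 = 1
  0+1 = 1
  1+1 = 0 carry 1
  0+1+1 = 0 carry 1
  1+0+1 = 0 carry 1
  1+0+1 = 0 carry 1
  0+0+1 = 1
  0+1 = 1
  0+0 = 0
  1+0 = 1
  0+0 = 0
  0+0 = 0
  1+0 = 1
  0+0 = 0
  1+0 = 1
  1+0 = 1
  1+1 = 0 carry 1
  1+0+1 = 0 carry 1
  1+0+1 = 0 carry 1
  1+0+1 = 0 carry 1
  0+1+1 = 0 carry 1
  0+1+1 = 0 carry 1
  1+1+1 = 1 carry 1
  0+1+1 = 0 carry 1
  0+1+1 = 0 carry 1
  1+0+1 = 0 carry 1
  final carry 1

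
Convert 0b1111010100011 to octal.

Group the bits in threes: 001 111 010 100 011 → 17243.

0o17243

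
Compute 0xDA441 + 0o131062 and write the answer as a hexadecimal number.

0xE5673

0o131062 = 0xB232 in hexadecimal.
Add column by column in base 16, right to left:
  1+2 = 3
  4+3 = 7
  4+2 = 6
  A+B = 5 carry 1
  D+0+1 = E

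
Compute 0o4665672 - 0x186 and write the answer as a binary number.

0o4665672 = 0b100110110101110111010 in binary.
0x186 = 0b110000110 in binary.
Subtract column by column in base 2:
  0-0 → 0
  1-1 → 0
  0-1 → 1 (borrow)
  1-0-1 → 0
  1-0 → 1
  1-0 → 1
  0-0 → 0
  1-1 → 0
  1-1 → 0
  1-0 → 1
  0-0 → 0
  1-0 → 1
  0-0 → 0
  1-0 → 1
  1-0 → 1
  0-0 → 0
  1-0 → 1
  1-0 → 1
  0-0 → 0
  0-0 → 0
  1-0 → 1

0b100110110101000110100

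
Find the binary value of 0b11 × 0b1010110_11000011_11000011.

Multiply each base-2 digit by 3, carrying:
  1×3 = 3 → write 1 carry 1
  1×3+1 = 4 → write 0 carry 2
  0×3+2 = 2 → write 0 carry 1
  0×3+1 = 1 → write 1
  0×3 = 0 → write 0
  0×3 = 0 → write 0
  1×3 = 3 → write 1 carry 1
  1×3+1 = 4 → write 0 carry 2
  1×3+2 = 5 → write 1 carry 2
  1×3+2 = 5 → write 1 carry 2
  0×3+2 = 2 → write 0 carry 1
  0×3+1 = 1 → write 1
  0×3 = 0 → write 0
  0×3 = 0 → write 0
  1×3 = 3 → write 1 carry 1
  1×3+1 = 4 → write 0 carry 2
  0×3+2 = 2 → write 0 carry 1
  1×3+1 = 4 → write 0 carry 2
  1×3+2 = 5 → write 1 carry 2
  0×3+2 = 2 → write 0 carry 1
  1×3+1 = 4 → write 0 carry 2
  0×3+2 = 2 → write 0 carry 1
  1×3+1 = 4 → write 0 carry 2
  remaining carry: 10

0b1000001000100101101001001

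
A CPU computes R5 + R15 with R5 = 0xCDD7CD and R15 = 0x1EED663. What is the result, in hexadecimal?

0x2BCAE30

Add column by column in base 16, right to left:
  D+3 = 0 carry 1
  C+6+1 = 3 carry 1
  7+6+1 = E
  D+D = A carry 1
  D+E+1 = C carry 1
  C+E+1 = B carry 1
  0+1+1 = 2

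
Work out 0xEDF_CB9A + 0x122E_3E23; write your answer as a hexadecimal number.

0x210E09BD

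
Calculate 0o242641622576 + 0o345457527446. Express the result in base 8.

0o610321352244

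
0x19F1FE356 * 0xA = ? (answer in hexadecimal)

0x10373EE15C

Multiply each base-16 digit by 10, carrying:
  6×10 = 60 → write C carry 3
  5×10+3 = 53 → write 5 carry 3
  3×10+3 = 33 → write 1 carry 2
  E×10+2 = 142 → write E carry 8
  F×10+8 = 158 → write E carry 9
  1×10+9 = 19 → write 3 carry 1
  F×10+1 = 151 → write 7 carry 9
  9×10+9 = 99 → write 3 carry 6
  1×10+6 = 16 → write 0 carry 1
  remaining carry: 1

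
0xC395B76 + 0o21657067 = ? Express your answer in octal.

0o1440134655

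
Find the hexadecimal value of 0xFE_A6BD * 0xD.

0xCEE7799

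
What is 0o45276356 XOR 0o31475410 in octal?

0o74603746

XOR each oct digit independently (no carries):
  4^3=7, 5^1=4, 2^4=6, 7^7=0, 6^5=3, 3^4=7, 5^1=4, 6^0=6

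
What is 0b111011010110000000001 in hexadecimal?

Group the bits into nibbles: 0001 1101 1010 1100 0000 0001 → 1DAC01.

0x1DAC01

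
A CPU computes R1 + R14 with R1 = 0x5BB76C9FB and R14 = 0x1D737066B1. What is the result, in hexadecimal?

Add column by column in base 16, right to left:
  B+1 = C
  F+B = A carry 1
  9+6+1 = 0 carry 1
  C+6+1 = 3 carry 1
  6+0+1 = 7
  7+7 = E
  B+3 = E
  B+7 = 2 carry 1
  5+D+1 = 3 carry 1
  0+1+1 = 2

0x232EE730AC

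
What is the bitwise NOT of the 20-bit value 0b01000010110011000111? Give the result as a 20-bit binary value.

Invert each bit: 01000010110011000111 → 10111101001100111000.

0b10111101001100111000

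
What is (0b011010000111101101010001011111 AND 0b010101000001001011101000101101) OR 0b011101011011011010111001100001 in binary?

0b011010000111101101010001011111 AND 0b010101000001001011101000101101 = 0b010000000001001001000000001101.
Then OR with 0b011101011011011010111001100001.

0b11101011011011011111001101101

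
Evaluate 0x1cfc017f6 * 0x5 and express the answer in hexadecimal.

0x90ec077ce

Multiply each base-16 digit by 5, carrying:
  6×5 = 30 → write e carry 1
  f×5+1 = 76 → write c carry 4
  7×5+4 = 39 → write 7 carry 2
  1×5+2 = 7 → write 7
  0×5 = 0 → write 0
  c×5 = 60 → write c carry 3
  f×5+3 = 78 → write e carry 4
  c×5+4 = 64 → write 0 carry 4
  1×5+4 = 9 → write 9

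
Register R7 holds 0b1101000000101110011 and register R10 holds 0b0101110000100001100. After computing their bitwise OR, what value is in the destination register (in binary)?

0b1101110000101111111

OR bit by bit (1 where either bit is 1):
  1101000000101110011
| 0101110000100001100
= 1101110000101111111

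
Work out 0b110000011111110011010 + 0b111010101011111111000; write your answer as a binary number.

Add column by column in base 2, right to left:
  0+0 = 0
  1+0 = 1
  0+0 = 0
  1+1 = 0 carry 1
  1+1+1 = 1 carry 1
  0+1+1 = 0 carry 1
  0+1+1 = 0 carry 1
  1+1+1 = 1 carry 1
  1+1+1 = 1 carry 1
  1+1+1 = 1 carry 1
  1+1+1 = 1 carry 1
  1+0+1 = 0 carry 1
  1+1+1 = 1 carry 1
  1+0+1 = 0 carry 1
  0+1+1 = 0 carry 1
  0+0+1 = 1
  0+1 = 1
  0+0 = 0
  0+1 = 1
  1+1 = 0 carry 1
  1+1+1 = 1 carry 1
  final carry 1

0b1101011001011110010010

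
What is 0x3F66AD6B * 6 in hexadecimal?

Multiply each base-16 digit by 6, carrying:
  B×6 = 66 → write 2 carry 4
  6×6+4 = 40 → write 8 carry 2
  D×6+2 = 80 → write 0 carry 5
  A×6+5 = 65 → write 1 carry 4
  6×6+4 = 40 → write 8 carry 2
  6×6+2 = 38 → write 6 carry 2
  F×6+2 = 92 → write C carry 5
  3×6+5 = 23 → write 7 carry 1
  remaining carry: 1

0x17C681082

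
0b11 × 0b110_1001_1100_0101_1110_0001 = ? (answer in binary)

Multiply each base-2 digit by 3, carrying:
  1×3 = 3 → write 1 carry 1
  0×3+1 = 1 → write 1
  0×3 = 0 → write 0
  0×3 = 0 → write 0
  0×3 = 0 → write 0
  1×3 = 3 → write 1 carry 1
  1×3+1 = 4 → write 0 carry 2
  1×3+2 = 5 → write 1 carry 2
  1×3+2 = 5 → write 1 carry 2
  0×3+2 = 2 → write 0 carry 1
  1×3+1 = 4 → write 0 carry 2
  0×3+2 = 2 → write 0 carry 1
  0×3+1 = 1 → write 1
  0×3 = 0 → write 0
  1×3 = 3 → write 1 carry 1
  1×3+1 = 4 → write 0 carry 2
  1×3+2 = 5 → write 1 carry 2
  0×3+2 = 2 → write 0 carry 1
  0×3+1 = 1 → write 1
  1×3 = 3 → write 1 carry 1
  0×3+1 = 1 → write 1
  1×3 = 3 → write 1 carry 1
  1×3+1 = 4 → write 0 carry 2
  remaining carry: 10

0b1001111010101000110100011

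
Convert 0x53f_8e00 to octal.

Expand each hex digit to 4 bits: 5=0101 3=0011 f=1111 8=1000 e=1110 0=0000 0=0000.
Group the bits in threes: 101 001 111 111 000 111 000 000 000 → 517707000.

0o517707000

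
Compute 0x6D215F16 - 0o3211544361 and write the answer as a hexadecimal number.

0x52FA9625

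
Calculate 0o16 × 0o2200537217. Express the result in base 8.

Multiply each base-8 digit by 14, carrying:
  7×14 = 98 → write 2 carry 12
  1×14+12 = 26 → write 2 carry 3
  2×14+3 = 31 → write 7 carry 3
  7×14+3 = 101 → write 5 carry 12
  3×14+12 = 54 → write 6 carry 6
  5×14+6 = 76 → write 4 carry 9
  0×14+9 = 9 → write 1 carry 1
  0×14+1 = 1 → write 1
  2×14 = 28 → write 4 carry 3
  2×14+3 = 31 → write 7 carry 3
  remaining carry: 3

0o37411465722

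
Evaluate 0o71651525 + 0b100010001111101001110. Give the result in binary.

0o71651525 = 0b111001110101001101010101 in binary.
Add column by column in base 2, right to left:
  1+0 = 1
  0+1 = 1
  1+1 = 0 carry 1
  0+1+1 = 0 carry 1
  1+0+1 = 0 carry 1
  0+0+1 = 1
  1+1 = 0 carry 1
  0+0+1 = 1
  1+1 = 0 carry 1
  1+1+1 = 1 carry 1
  0+1+1 = 0 carry 1
  0+1+1 = 0 carry 1
  1+1+1 = 1 carry 1
  0+0+1 = 1
  1+0 = 1
  0+0 = 0
  1+1 = 0 carry 1
  1+0+1 = 0 carry 1
  1+0+1 = 0 carry 1
  0+0+1 = 1
  0+1 = 1
  1+0 = 1
  1+0 = 1
  1+0 = 1

0b111110000111001010100011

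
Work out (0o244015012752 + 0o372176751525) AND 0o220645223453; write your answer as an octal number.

0o220201220453

Add column by column in base 8, right to left:
  2+5 = 7
  5+2 = 7
  7+5 = 4 carry 1
  2+1+1 = 4
  1+5 = 6
  0+7 = 7
  5+6 = 3 carry 1
  1+7+1 = 1 carry 1
  0+1+1 = 2
  4+2 = 6
  4+7 = 3 carry 1
  2+3+1 = 6
Sum = 0o636213764477; now AND with 0o220645223453:
  6&2=2, 3&2=2, 6&0=0, 2&6=2, 1&4=0, 3&5=1, 7&2=2, 6&2=2, 4&3=0, 4&4=4, 7&5=5, 7&3=3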